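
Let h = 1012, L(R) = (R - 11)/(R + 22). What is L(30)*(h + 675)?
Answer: 32053/52 ≈ 616.40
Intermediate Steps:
L(R) = (-11 + R)/(22 + R)
L(30)*(h + 675) = ((-11 + 30)/(22 + 30))*(1012 + 675) = (19/52)*1687 = 32053/52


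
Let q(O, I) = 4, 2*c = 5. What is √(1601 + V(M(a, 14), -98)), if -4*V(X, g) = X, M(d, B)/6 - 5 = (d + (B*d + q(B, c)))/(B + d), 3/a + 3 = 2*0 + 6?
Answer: √39790/5 ≈ 39.895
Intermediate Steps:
c = 5/2 (c = (½)*5 = 5/2 ≈ 2.5000)
a = 1 (a = 3/(-3 + (2*0 + 6)) = 3/(-3 + (0 + 6)) = 3/(-3 + 6) = 3/3 = 3*(⅓) = 1)
M(d, B) = 30 + 6*(4 + d + B*d)/(B + d) (M(d, B) = 30 + 6*((d + (B*d + 4))/(B + d)) = 30 + 6*((d + (4 + B*d))/(B + d)) = 30 + 6*((4 + d + B*d)/(B + d)) = 30 + 6*(4 + d + B*d)/(B + d))
V(X, g) = -X/4
√(1601 + V(M(a, 14), -98)) = √(1601 - 3*(4 + 5*14 + 6*1 + 14*1)/(2*(14 + 1))) = √(1601 - 3*(4 + 70 + 6 + 14)/(2*15)) = √(1601 - 3*94/(2*15)) = √(1601 - ¼*188/5) = √(1601 - 47/5) = √(7958/5) = √39790/5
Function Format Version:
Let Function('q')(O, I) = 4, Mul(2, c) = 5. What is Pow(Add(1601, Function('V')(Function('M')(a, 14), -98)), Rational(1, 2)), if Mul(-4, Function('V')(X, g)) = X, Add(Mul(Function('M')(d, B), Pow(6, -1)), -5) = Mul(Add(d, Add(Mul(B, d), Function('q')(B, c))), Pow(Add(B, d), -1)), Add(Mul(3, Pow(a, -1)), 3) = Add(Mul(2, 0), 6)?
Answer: Mul(Rational(1, 5), Pow(39790, Rational(1, 2))) ≈ 39.895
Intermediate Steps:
c = Rational(5, 2) (c = Mul(Rational(1, 2), 5) = Rational(5, 2) ≈ 2.5000)
a = 1 (a = Mul(3, Pow(Add(-3, Add(Mul(2, 0), 6)), -1)) = Mul(3, Pow(Add(-3, Add(0, 6)), -1)) = Mul(3, Pow(Add(-3, 6), -1)) = Mul(3, Pow(3, -1)) = Mul(3, Rational(1, 3)) = 1)
Function('M')(d, B) = Add(30, Mul(6, Pow(Add(B, d), -1), Add(4, d, Mul(B, d)))) (Function('M')(d, B) = Add(30, Mul(6, Mul(Add(d, Add(Mul(B, d), 4)), Pow(Add(B, d), -1)))) = Add(30, Mul(6, Mul(Add(d, Add(4, Mul(B, d))), Pow(Add(B, d), -1)))) = Add(30, Mul(6, Mul(Add(4, d, Mul(B, d)), Pow(Add(B, d), -1)))) = Add(30, Mul(6, Mul(Pow(Add(B, d), -1), Add(4, d, Mul(B, d))))) = Add(30, Mul(6, Pow(Add(B, d), -1), Add(4, d, Mul(B, d)))))
Function('V')(X, g) = Mul(Rational(-1, 4), X)
Pow(Add(1601, Function('V')(Function('M')(a, 14), -98)), Rational(1, 2)) = Pow(Add(1601, Mul(Rational(-1, 4), Mul(6, Pow(Add(14, 1), -1), Add(4, Mul(5, 14), Mul(6, 1), Mul(14, 1))))), Rational(1, 2)) = Pow(Add(1601, Mul(Rational(-1, 4), Mul(6, Pow(15, -1), Add(4, 70, 6, 14)))), Rational(1, 2)) = Pow(Add(1601, Mul(Rational(-1, 4), Mul(6, Rational(1, 15), 94))), Rational(1, 2)) = Pow(Add(1601, Mul(Rational(-1, 4), Rational(188, 5))), Rational(1, 2)) = Pow(Add(1601, Rational(-47, 5)), Rational(1, 2)) = Pow(Rational(7958, 5), Rational(1, 2)) = Mul(Rational(1, 5), Pow(39790, Rational(1, 2)))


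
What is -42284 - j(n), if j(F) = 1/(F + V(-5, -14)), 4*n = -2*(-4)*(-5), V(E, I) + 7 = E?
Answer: -930247/22 ≈ -42284.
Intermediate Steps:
V(E, I) = -7 + E
n = -10 (n = (-2*(-4)*(-5))/4 = (8*(-5))/4 = (¼)*(-40) = -10)
j(F) = 1/(-12 + F) (j(F) = 1/(F + (-7 - 5)) = 1/(F - 12) = 1/(-12 + F))
-42284 - j(n) = -42284 - 1/(-12 - 10) = -42284 - 1/(-22) = -42284 - 1*(-1/22) = -42284 + 1/22 = -930247/22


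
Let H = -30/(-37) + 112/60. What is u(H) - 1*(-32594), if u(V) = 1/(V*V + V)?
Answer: 98855498069/3032926 ≈ 32594.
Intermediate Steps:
H = 1486/555 (H = -30*(-1/37) + 112*(1/60) = 30/37 + 28/15 = 1486/555 ≈ 2.6775)
u(V) = 1/(V + V**2) (u(V) = 1/(V**2 + V) = 1/(V + V**2))
u(H) - 1*(-32594) = 1/((1486/555)*(1 + 1486/555)) - 1*(-32594) = 555/(1486*(2041/555)) + 32594 = (555/1486)*(555/2041) + 32594 = 308025/3032926 + 32594 = 98855498069/3032926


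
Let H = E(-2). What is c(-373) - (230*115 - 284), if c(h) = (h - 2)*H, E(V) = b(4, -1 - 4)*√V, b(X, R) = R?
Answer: -26166 + 1875*I*√2 ≈ -26166.0 + 2651.7*I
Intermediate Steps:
E(V) = -5*√V (E(V) = (-1 - 4)*√V = -5*√V)
H = -5*I*√2 ≈ -7.0711*I
c(h) = -5*I*√2*(-2 + h) (c(h) = (h - 2)*(-5*I*√2) = (-2 + h)*(-5*I*√2) = -5*I*√2*(-2 + h))
c(-373) - (230*115 - 284) = 5*I*√2*(2 - 1*(-373)) - (230*115 - 284) = 5*I*√2*(2 + 373) - (26450 - 284) = 5*I*√2*375 - 1*26166 = 1875*I*√2 - 26166 = -26166 + 1875*I*√2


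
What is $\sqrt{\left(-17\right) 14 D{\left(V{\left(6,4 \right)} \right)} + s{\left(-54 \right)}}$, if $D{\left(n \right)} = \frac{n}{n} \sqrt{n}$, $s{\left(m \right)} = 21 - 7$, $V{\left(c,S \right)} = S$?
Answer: $i \sqrt{462} \approx 21.494 i$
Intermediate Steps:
$s{\left(m \right)} = 14$
$D{\left(n \right)} = \sqrt{n}$ ($D{\left(n \right)} = 1 \sqrt{n} = \sqrt{n}$)
$\sqrt{\left(-17\right) 14 D{\left(V{\left(6,4 \right)} \right)} + s{\left(-54 \right)}} = \sqrt{\left(-17\right) 14 \sqrt{4} + 14} = \sqrt{\left(-238\right) 2 + 14} = \sqrt{-476 + 14} = \sqrt{-462} = i \sqrt{462}$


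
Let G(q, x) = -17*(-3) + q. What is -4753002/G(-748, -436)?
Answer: 4753002/697 ≈ 6819.2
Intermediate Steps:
G(q, x) = 51 + q
-4753002/G(-748, -436) = -4753002/(51 - 748) = -4753002/(-697) = -4753002*(-1/697) = 4753002/697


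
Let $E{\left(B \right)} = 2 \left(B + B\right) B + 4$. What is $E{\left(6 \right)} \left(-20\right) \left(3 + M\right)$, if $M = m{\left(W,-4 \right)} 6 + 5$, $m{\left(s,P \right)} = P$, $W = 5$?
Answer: $47360$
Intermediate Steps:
$E{\left(B \right)} = 4 + 4 B^{2}$ ($E{\left(B \right)} = 2 \cdot 2 B B + 4 = 4 B B + 4 = 4 B^{2} + 4 = 4 + 4 B^{2}$)
$M = -19$ ($M = \left(-4\right) 6 + 5 = -24 + 5 = -19$)
$E{\left(6 \right)} \left(-20\right) \left(3 + M\right) = \left(4 + 4 \cdot 6^{2}\right) \left(-20\right) \left(3 - 19\right) = \left(4 + 4 \cdot 36\right) \left(-20\right) \left(-16\right) = \left(4 + 144\right) \left(-20\right) \left(-16\right) = 148 \left(-20\right) \left(-16\right) = \left(-2960\right) \left(-16\right) = 47360$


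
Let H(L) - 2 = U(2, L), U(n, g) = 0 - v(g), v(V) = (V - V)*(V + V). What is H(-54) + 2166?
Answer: 2168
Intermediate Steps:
v(V) = 0 (v(V) = 0*(2*V) = 0)
U(n, g) = 0 (U(n, g) = 0 - 1*0 = 0 + 0 = 0)
H(L) = 2 (H(L) = 2 + 0 = 2)
H(-54) + 2166 = 2 + 2166 = 2168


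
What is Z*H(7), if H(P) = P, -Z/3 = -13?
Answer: 273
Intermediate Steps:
Z = 39 (Z = -3*(-13) = 39)
Z*H(7) = 39*7 = 273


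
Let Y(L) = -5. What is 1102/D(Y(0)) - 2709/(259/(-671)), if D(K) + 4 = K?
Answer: 2296319/333 ≈ 6895.9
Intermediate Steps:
D(K) = -4 + K
1102/D(Y(0)) - 2709/(259/(-671)) = 1102/(-4 - 5) - 2709/(259/(-671)) = 1102/(-9) - 2709/(259*(-1/671)) = 1102*(-⅑) - 2709/(-259/671) = -1102/9 - 2709*(-671/259) = -1102/9 + 259677/37 = 2296319/333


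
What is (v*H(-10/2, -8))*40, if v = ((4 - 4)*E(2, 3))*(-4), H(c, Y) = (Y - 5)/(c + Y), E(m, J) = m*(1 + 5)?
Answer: 0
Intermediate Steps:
E(m, J) = 6*m (E(m, J) = m*6 = 6*m)
H(c, Y) = (-5 + Y)/(Y + c)
v = 0 (v = ((4 - 4)*(6*2))*(-4) = (0*12)*(-4) = 0*(-4) = 0)
(v*H(-10/2, -8))*40 = (0*((-5 - 8)/(-8 - 10/2)))*40 = (0*(-13/(-8 - 10*1/2)))*40 = (0*(-13/(-8 - 5)))*40 = (0*(-13/(-13)))*40 = (0*(-1/13*(-13)))*40 = (0*1)*40 = 0*40 = 0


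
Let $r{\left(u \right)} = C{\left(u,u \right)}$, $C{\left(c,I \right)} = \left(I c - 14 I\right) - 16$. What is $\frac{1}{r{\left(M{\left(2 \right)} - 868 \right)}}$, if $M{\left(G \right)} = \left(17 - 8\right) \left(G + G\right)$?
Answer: $\frac{1}{703856} \approx 1.4207 \cdot 10^{-6}$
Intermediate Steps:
$M{\left(G \right)} = 18 G$ ($M{\left(G \right)} = 9 \cdot 2 G = 18 G$)
$C{\left(c,I \right)} = -16 - 14 I + I c$ ($C{\left(c,I \right)} = \left(- 14 I + I c\right) - 16 = -16 - 14 I + I c$)
$r{\left(u \right)} = -16 + u^{2} - 14 u$ ($r{\left(u \right)} = -16 - 14 u + u u = -16 - 14 u + u^{2} = -16 + u^{2} - 14 u$)
$\frac{1}{r{\left(M{\left(2 \right)} - 868 \right)}} = \frac{1}{-16 + \left(18 \cdot 2 - 868\right)^{2} - 14 \left(18 \cdot 2 - 868\right)} = \frac{1}{-16 + \left(36 - 868\right)^{2} - 14 \left(36 - 868\right)} = \frac{1}{-16 + \left(-832\right)^{2} - -11648} = \frac{1}{-16 + 692224 + 11648} = \frac{1}{703856}$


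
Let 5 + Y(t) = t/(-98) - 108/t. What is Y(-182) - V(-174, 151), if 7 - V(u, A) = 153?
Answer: 13054/91 ≈ 143.45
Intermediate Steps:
V(u, A) = -146 (V(u, A) = 7 - 1*153 = 7 - 153 = -146)
Y(t) = -5 - 108/t - t/98 (Y(t) = -5 + (t/(-98) - 108/t) = -5 + (t*(-1/98) - 108/t) = -5 + (-t/98 - 108/t) = -5 + (-108/t - t/98) = -5 - 108/t - t/98)
Y(-182) - V(-174, 151) = (-5 - 108/(-182) - 1/98*(-182)) - 1*(-146) = (-5 - 108*(-1/182) + 13/7) + 146 = (-5 + 54/91 + 13/7) + 146 = -232/91 + 146 = 13054/91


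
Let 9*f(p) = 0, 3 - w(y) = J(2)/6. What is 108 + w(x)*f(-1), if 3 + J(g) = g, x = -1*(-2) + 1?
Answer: 108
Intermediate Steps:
x = 3 (x = 2 + 1 = 3)
J(g) = -3 + g
w(y) = 19/6 (w(y) = 3 - (-3 + 2)/6 = 3 - (-1)/6 = 3 - 1*(-1/6) = 3 + 1/6 = 19/6)
f(p) = 0 (f(p) = (1/9)*0 = 0)
108 + w(x)*f(-1) = 108 + (19/6)*0 = 108 + 0 = 108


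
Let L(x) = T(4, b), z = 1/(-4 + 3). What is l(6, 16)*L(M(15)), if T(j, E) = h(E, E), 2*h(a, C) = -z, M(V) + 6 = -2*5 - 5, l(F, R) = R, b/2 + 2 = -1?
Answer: 8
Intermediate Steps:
b = -6 (b = -4 + 2*(-1) = -4 - 2 = -6)
z = -1 (z = 1/(-1) = -1)
M(V) = -21 (M(V) = -6 + (-2*5 - 5) = -6 + (-10 - 5) = -6 - 15 = -21)
h(a, C) = ½ (h(a, C) = (-1*(-1))/2 = (½)*1 = ½)
T(j, E) = ½
L(x) = ½
l(6, 16)*L(M(15)) = 16*(½) = 8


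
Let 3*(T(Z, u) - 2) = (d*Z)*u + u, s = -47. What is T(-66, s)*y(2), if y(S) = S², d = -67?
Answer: -831500/3 ≈ -2.7717e+5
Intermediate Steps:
T(Z, u) = 2 + u/3 - 67*Z*u/3 (T(Z, u) = 2 + ((-67*Z)*u + u)/3 = 2 + (-67*Z*u + u)/3 = 2 + (u - 67*Z*u)/3 = 2 + (u/3 - 67*Z*u/3) = 2 + u/3 - 67*Z*u/3)
T(-66, s)*y(2) = (2 + (⅓)*(-47) - 67/3*(-66)*(-47))*2² = (2 - 47/3 - 69278)*4 = -207875/3*4 = -831500/3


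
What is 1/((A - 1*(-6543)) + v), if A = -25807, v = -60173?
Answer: -1/79437 ≈ -1.2589e-5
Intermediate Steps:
1/((A - 1*(-6543)) + v) = 1/((-25807 - 1*(-6543)) - 60173) = 1/((-25807 + 6543) - 60173) = 1/(-19264 - 60173) = 1/(-79437) = -1/79437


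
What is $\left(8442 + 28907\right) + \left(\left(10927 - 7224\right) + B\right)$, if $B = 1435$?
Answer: $42487$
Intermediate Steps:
$\left(8442 + 28907\right) + \left(\left(10927 - 7224\right) + B\right) = \left(8442 + 28907\right) + \left(\left(10927 - 7224\right) + 1435\right) = 37349 + \left(3703 + 1435\right) = 37349 + 5138 = 42487$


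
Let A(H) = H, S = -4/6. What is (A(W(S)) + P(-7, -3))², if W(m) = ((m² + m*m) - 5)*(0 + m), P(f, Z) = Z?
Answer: 49/729 ≈ 0.067215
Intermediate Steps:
S = -⅔ (S = -4*⅙ = -⅔ ≈ -0.66667)
W(m) = m*(-5 + 2*m²) (W(m) = ((m² + m²) - 5)*m = (2*m² - 5)*m = (-5 + 2*m²)*m = m*(-5 + 2*m²))
(A(W(S)) + P(-7, -3))² = (-2*(-5 + 2*(-⅔)²)/3 - 3)² = (-2*(-5 + 2*(4/9))/3 - 3)² = (-2*(-5 + 8/9)/3 - 3)² = (-⅔*(-37/9) - 3)² = (74/27 - 3)² = (-7/27)² = 49/729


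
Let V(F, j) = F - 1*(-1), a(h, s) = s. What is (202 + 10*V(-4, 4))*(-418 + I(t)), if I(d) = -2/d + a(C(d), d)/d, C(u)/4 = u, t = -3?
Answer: -214828/3 ≈ -71609.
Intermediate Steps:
C(u) = 4*u
V(F, j) = 1 + F (V(F, j) = F + 1 = 1 + F)
I(d) = 1 - 2/d (I(d) = -2/d + d/d = -2/d + 1 = 1 - 2/d)
(202 + 10*V(-4, 4))*(-418 + I(t)) = (202 + 10*(1 - 4))*(-418 + (-2 - 3)/(-3)) = (202 + 10*(-3))*(-418 - ⅓*(-5)) = (202 - 30)*(-418 + 5/3) = 172*(-1249/3) = -214828/3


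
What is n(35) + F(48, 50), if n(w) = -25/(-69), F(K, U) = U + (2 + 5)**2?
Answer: 6856/69 ≈ 99.362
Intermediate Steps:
F(K, U) = 49 + U (F(K, U) = U + 7**2 = U + 49 = 49 + U)
n(w) = 25/69 (n(w) = -25*(-1/69) = 25/69)
n(35) + F(48, 50) = 25/69 + (49 + 50) = 25/69 + 99 = 6856/69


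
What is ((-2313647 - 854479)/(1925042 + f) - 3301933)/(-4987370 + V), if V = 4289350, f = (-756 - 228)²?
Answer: 238836982829/50489496749 ≈ 4.7304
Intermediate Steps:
f = 968256 (f = (-984)² = 968256)
((-2313647 - 854479)/(1925042 + f) - 3301933)/(-4987370 + V) = ((-2313647 - 854479)/(1925042 + 968256) - 3301933)/(-4987370 + 4289350) = (-3168126/2893298 - 3301933)/(-698020) = (-3168126*1/2893298 - 3301933)*(-1/698020) = (-1584063/1446649 - 3301933)*(-1/698020) = -4776739656580/1446649*(-1/698020) = 238836982829/50489496749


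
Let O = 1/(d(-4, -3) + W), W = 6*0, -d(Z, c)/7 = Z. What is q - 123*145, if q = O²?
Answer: -13982639/784 ≈ -17835.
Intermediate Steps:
d(Z, c) = -7*Z
W = 0
O = 1/28 (O = 1/(-7*(-4) + 0) = 1/(28 + 0) = 1/28 ≈ 0.035714)
q = 1/784 (q = (1/28)² = 1/784 ≈ 0.0012755)
q - 123*145 = 1/784 - 123*145 = 1/784 - 17835 = -13982639/784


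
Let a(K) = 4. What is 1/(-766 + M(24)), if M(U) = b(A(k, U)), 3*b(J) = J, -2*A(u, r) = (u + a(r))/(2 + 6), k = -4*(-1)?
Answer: -6/4597 ≈ -0.0013052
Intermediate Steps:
k = 4
A(u, r) = -¼ - u/16 (A(u, r) = -(u + 4)/(2*(2 + 6)) = -(4 + u)/(2*8) = -(½ + u/8)/2 = -¼ - u/16)
b(J) = J/3
M(U) = -⅙ (M(U) = (-¼ - 1/16*4)/3 = (-¼ - ¼)/3 = (⅓)*(-½) = -⅙)
1/(-766 + M(24)) = 1/(-766 - ⅙) = 1/(-4597/6) = -6/4597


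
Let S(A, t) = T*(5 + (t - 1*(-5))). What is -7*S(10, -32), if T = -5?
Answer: -770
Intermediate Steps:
S(A, t) = -50 - 5*t (S(A, t) = -5*(5 + (t - 1*(-5))) = -5*(5 + (t + 5)) = -5*(5 + (5 + t)) = -5*(10 + t) = -50 - 5*t)
-7*S(10, -32) = -7*(-50 - 5*(-32)) = -7*(-50 + 160) = -7*110 = -770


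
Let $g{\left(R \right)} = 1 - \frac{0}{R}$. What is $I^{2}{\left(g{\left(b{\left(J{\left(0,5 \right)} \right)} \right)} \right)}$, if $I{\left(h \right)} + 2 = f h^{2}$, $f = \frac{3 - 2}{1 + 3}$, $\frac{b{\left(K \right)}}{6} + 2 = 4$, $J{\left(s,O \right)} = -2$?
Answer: $\frac{49}{16} \approx 3.0625$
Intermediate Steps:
$b{\left(K \right)} = 12$ ($b{\left(K \right)} = -12 + 6 \cdot 4 = -12 + 24 = 12$)
$g{\left(R \right)} = 1$ ($g{\left(R \right)} = 1 - 0 = 1 + 0 = 1$)
$f = \frac{1}{4}$ ($f = 1 \cdot \frac{1}{4} = \frac{1}{4} \approx 0.25$)
$I{\left(h \right)} = -2 + \frac{h^{2}}{4}$
$I^{2}{\left(g{\left(b{\left(J{\left(0,5 \right)} \right)} \right)} \right)} = \left(-2 + \frac{1^{2}}{4}\right)^{2} = \left(-2 + \frac{1}{4} \cdot 1\right)^{2} = \left(-2 + \frac{1}{4}\right)^{2} = \left(- \frac{7}{4}\right)^{2} = \frac{49}{16}$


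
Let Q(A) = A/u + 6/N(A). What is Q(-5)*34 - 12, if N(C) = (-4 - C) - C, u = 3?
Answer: -104/3 ≈ -34.667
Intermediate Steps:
N(C) = -4 - 2*C
Q(A) = 6/(-4 - 2*A) + A/3 (Q(A) = A/3 + 6/(-4 - 2*A) = 6/(-4 - 2*A) + A/3)
Q(-5)*34 - 12 = ((-9 - 5*(2 - 5))/(3*(2 - 5)))*34 - 12 = ((1/3)*(-9 - 5*(-3))/(-3))*34 - 12 = ((1/3)*(-1/3)*(-9 + 15))*34 - 12 = ((1/3)*(-1/3)*6)*34 - 12 = -2/3*34 - 12 = -68/3 - 12 = -104/3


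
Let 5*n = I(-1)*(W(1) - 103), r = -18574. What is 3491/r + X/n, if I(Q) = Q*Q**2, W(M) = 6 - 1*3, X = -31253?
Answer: -290281521/185740 ≈ -1562.8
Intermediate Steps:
W(M) = 3 (W(M) = 6 - 3 = 3)
I(Q) = Q**3
n = 20 (n = ((-1)**3*(3 - 103))/5 = (-1*(-100))/5 = (1/5)*100 = 20)
3491/r + X/n = 3491/(-18574) - 31253/20 = 3491*(-1/18574) - 31253*1/20 = -3491/18574 - 31253/20 = -290281521/185740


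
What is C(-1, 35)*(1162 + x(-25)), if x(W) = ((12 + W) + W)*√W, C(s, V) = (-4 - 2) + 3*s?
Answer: -10458 + 1710*I ≈ -10458.0 + 1710.0*I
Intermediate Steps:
C(s, V) = -6 + 3*s
x(W) = √W*(12 + 2*W) (x(W) = (12 + 2*W)*√W = √W*(12 + 2*W))
C(-1, 35)*(1162 + x(-25)) = (-6 + 3*(-1))*(1162 + 2*√(-25)*(6 - 25)) = (-6 - 3)*(1162 + 2*(5*I)*(-19)) = -9*(1162 - 190*I) = -10458 + 1710*I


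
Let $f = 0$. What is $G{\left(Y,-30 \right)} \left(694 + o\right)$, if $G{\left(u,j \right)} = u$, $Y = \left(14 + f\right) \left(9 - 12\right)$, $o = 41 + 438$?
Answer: $-49266$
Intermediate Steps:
$o = 479$
$Y = -42$ ($Y = \left(14 + 0\right) \left(9 - 12\right) = 14 \left(-3\right) = -42$)
$G{\left(Y,-30 \right)} \left(694 + o\right) = - 42 \left(694 + 479\right) = \left(-42\right) 1173 = -49266$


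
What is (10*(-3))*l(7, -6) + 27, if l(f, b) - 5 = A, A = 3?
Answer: -213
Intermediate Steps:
l(f, b) = 8 (l(f, b) = 5 + 3 = 8)
(10*(-3))*l(7, -6) + 27 = (10*(-3))*8 + 27 = -30*8 + 27 = -240 + 27 = -213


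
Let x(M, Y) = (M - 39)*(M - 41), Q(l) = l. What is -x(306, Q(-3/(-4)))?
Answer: -70755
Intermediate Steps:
x(M, Y) = (-41 + M)*(-39 + M) (x(M, Y) = (-39 + M)*(-41 + M) = (-41 + M)*(-39 + M))
-x(306, Q(-3/(-4))) = -(1599 + 306² - 80*306) = -(1599 + 93636 - 24480) = -1*70755 = -70755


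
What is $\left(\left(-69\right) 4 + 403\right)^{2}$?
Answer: $16129$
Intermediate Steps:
$\left(\left(-69\right) 4 + 403\right)^{2} = \left(-276 + 403\right)^{2} = 127^{2} = 16129$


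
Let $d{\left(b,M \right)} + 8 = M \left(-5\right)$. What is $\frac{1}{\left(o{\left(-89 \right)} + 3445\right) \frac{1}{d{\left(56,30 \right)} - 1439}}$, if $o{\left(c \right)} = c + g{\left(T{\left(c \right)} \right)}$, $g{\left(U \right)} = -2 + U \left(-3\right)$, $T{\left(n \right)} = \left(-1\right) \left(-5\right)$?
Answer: $- \frac{1597}{3339} \approx -0.47829$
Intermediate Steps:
$T{\left(n \right)} = 5$
$d{\left(b,M \right)} = -8 - 5 M$ ($d{\left(b,M \right)} = -8 + M \left(-5\right) = -8 - 5 M$)
$g{\left(U \right)} = -2 - 3 U$
$o{\left(c \right)} = -17 + c$ ($o{\left(c \right)} = c - 17 = -17 + c$)
$\frac{1}{\left(o{\left(-89 \right)} + 3445\right) \frac{1}{d{\left(56,30 \right)} - 1439}} = \frac{1}{\left(\left(-17 - 89\right) + 3445\right) \frac{1}{\left(-8 - 150\right) - 1439}} = \frac{1}{\left(-106 + 3445\right) \frac{1}{\left(-8 - 150\right) - 1439}} = \frac{1}{3339 \frac{1}{-158 - 1439}} = \frac{1}{3339 \frac{1}{-1597}} = \frac{1}{3339 \left(- \frac{1}{1597}\right)} = \frac{1}{3339} \left(-1597\right) = - \frac{1597}{3339}$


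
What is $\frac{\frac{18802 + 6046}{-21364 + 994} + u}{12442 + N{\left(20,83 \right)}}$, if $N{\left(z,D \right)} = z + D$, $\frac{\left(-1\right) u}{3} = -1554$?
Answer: $\frac{3651542}{9828525} \approx 0.37152$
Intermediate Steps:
$u = 4662$ ($u = \left(-3\right) \left(-1554\right) = 4662$)
$N{\left(z,D \right)} = D + z$
$\frac{\frac{18802 + 6046}{-21364 + 994} + u}{12442 + N{\left(20,83 \right)}} = \frac{\frac{18802 + 6046}{-21364 + 994} + 4662}{12442 + \left(83 + 20\right)} = \frac{\frac{24848}{-20370} + 4662}{12442 + 103} = \frac{24848 \left(- \frac{1}{20370}\right) + 4662}{12545} = \left(- \frac{12424}{10185} + 4662\right) \frac{1}{12545} = \frac{47470046}{10185} \cdot \frac{1}{12545} = \frac{3651542}{9828525}$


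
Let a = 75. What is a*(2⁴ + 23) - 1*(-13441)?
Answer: 16366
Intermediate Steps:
a*(2⁴ + 23) - 1*(-13441) = 75*(2⁴ + 23) - 1*(-13441) = 75*(16 + 23) + 13441 = 75*39 + 13441 = 2925 + 13441 = 16366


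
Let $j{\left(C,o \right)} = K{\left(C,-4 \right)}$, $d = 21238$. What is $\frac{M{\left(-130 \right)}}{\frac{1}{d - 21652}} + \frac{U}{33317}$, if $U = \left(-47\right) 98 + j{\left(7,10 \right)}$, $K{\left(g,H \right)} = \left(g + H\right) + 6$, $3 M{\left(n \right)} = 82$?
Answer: $- \frac{377019769}{33317} \approx -11316.0$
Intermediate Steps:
$M{\left(n \right)} = \frac{82}{3}$ ($M{\left(n \right)} = \frac{1}{3} \cdot 82 = \frac{82}{3}$)
$K{\left(g,H \right)} = 6 + H + g$ ($K{\left(g,H \right)} = \left(H + g\right) + 6 = 6 + H + g$)
$j{\left(C,o \right)} = 2 + C$ ($j{\left(C,o \right)} = 6 - 4 + C = 2 + C$)
$U = -4597$ ($U = \left(-47\right) 98 + \left(2 + 7\right) = -4606 + 9 = -4597$)
$\frac{M{\left(-130 \right)}}{\frac{1}{d - 21652}} + \frac{U}{33317} = \frac{82}{3 \frac{1}{21238 - 21652}} - \frac{4597}{33317} = \frac{82}{3 \frac{1}{-414}} - \frac{4597}{33317} = \frac{82}{3 \left(- \frac{1}{414}\right)} - \frac{4597}{33317} = \frac{82}{3} \left(-414\right) - \frac{4597}{33317} = -11316 - \frac{4597}{33317} = - \frac{377019769}{33317}$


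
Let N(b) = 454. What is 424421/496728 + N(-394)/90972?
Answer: 359592053/418410552 ≈ 0.85942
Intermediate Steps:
424421/496728 + N(-394)/90972 = 424421/496728 + 454/90972 = 424421*(1/496728) + 454*(1/90972) = 424421/496728 + 227/45486 = 359592053/418410552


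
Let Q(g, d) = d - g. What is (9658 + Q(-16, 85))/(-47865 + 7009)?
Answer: -9759/40856 ≈ -0.23886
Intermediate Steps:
(9658 + Q(-16, 85))/(-47865 + 7009) = (9658 + (85 - 1*(-16)))/(-47865 + 7009) = (9658 + (85 + 16))/(-40856) = (9658 + 101)*(-1/40856) = 9759*(-1/40856) = -9759/40856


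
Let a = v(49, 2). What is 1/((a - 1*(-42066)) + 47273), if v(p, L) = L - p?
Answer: 1/89292 ≈ 1.1199e-5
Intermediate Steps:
a = -47 (a = 2 - 1*49 = 2 - 49 = -47)
1/((a - 1*(-42066)) + 47273) = 1/((-47 - 1*(-42066)) + 47273) = 1/((-47 + 42066) + 47273) = 1/(42019 + 47273) = 1/89292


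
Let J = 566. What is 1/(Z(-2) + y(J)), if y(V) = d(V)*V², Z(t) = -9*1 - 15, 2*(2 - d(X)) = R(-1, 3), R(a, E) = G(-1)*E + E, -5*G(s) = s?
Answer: 5/320236 ≈ 1.5613e-5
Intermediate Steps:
G(s) = -s/5
R(a, E) = 6*E/5 (R(a, E) = (-⅕*(-1))*E + E = E/5 + E = 6*E/5)
d(X) = ⅕ (d(X) = 2 - 3*3/5 = 2 - ½*18/5 = 2 - 9/5 = ⅕)
Z(t) = -24 (Z(t) = -9 - 15 = -24)
y(V) = V²/5
1/(Z(-2) + y(J)) = 1/(-24 + (⅕)*566²) = 1/(-24 + (⅕)*320356) = 1/(-24 + 320356/5) = 1/(320236/5) = 5/320236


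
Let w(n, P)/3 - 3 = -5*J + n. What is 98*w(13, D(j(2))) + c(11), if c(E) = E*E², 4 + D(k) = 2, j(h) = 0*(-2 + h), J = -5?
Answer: 13385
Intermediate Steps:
j(h) = 0
D(k) = -2 (D(k) = -4 + 2 = -2)
c(E) = E³
w(n, P) = 84 + 3*n (w(n, P) = 9 + 3*(-5*(-5) + n) = 9 + 3*(25 + n) = 9 + (75 + 3*n) = 84 + 3*n)
98*w(13, D(j(2))) + c(11) = 98*(84 + 3*13) + 11³ = 98*(84 + 39) + 1331 = 98*123 + 1331 = 12054 + 1331 = 13385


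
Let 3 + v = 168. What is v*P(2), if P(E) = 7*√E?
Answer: 1155*√2 ≈ 1633.4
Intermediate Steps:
v = 165 (v = -3 + 168 = 165)
v*P(2) = 165*(7*√2) = 1155*√2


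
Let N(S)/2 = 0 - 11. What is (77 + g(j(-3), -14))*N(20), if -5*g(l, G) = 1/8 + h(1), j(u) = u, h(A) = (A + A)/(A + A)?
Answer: -33781/20 ≈ -1689.1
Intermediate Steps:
h(A) = 1 (h(A) = (2*A)/((2*A)) = (2*A)*(1/(2*A)) = 1)
g(l, G) = -9/40 (g(l, G) = -(1/8 + 1)/5 = -(⅛ + 1)/5 = -⅕*9/8 = -9/40)
N(S) = -22 (N(S) = 2*(0 - 11) = 2*(-11) = -22)
(77 + g(j(-3), -14))*N(20) = (77 - 9/40)*(-22) = (3071/40)*(-22) = -33781/20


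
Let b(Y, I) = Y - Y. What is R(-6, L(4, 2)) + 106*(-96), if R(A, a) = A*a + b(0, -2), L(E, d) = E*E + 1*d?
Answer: -10284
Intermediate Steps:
b(Y, I) = 0
L(E, d) = d + E² (L(E, d) = E² + d = d + E²)
R(A, a) = A*a (R(A, a) = A*a + 0 = A*a)
R(-6, L(4, 2)) + 106*(-96) = -6*(2 + 4²) + 106*(-96) = -6*(2 + 16) - 10176 = -6*18 - 10176 = -108 - 10176 = -10284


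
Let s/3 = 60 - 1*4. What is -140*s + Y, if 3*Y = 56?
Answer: -70504/3 ≈ -23501.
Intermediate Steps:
Y = 56/3 (Y = (1/3)*56 = 56/3 ≈ 18.667)
s = 168 (s = 3*(60 - 1*4) = 3*(60 - 4) = 3*56 = 168)
-140*s + Y = -140*168 + 56/3 = -23520 + 56/3 = -70504/3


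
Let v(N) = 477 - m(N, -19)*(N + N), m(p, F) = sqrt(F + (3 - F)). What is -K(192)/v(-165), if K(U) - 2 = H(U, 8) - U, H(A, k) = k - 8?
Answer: -10070/11019 + 20900*sqrt(3)/33057 ≈ 0.18120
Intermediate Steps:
m(p, F) = sqrt(3)
H(A, k) = -8 + k
v(N) = 477 - 2*N*sqrt(3) (v(N) = 477 - sqrt(3)*(N + N) = 477 - sqrt(3)*2*N = 477 - 2*N*sqrt(3))
K(U) = 2 - U (K(U) = 2 + ((-8 + 8) - U) = 2 + (0 - U) = 2 - U)
-K(192)/v(-165) = -(2 - 1*192)/(477 - 2*(-165)*sqrt(3)) = -(2 - 192)/(477 + 330*sqrt(3)) = -(-190)/(477 + 330*sqrt(3)) = 190/(477 + 330*sqrt(3))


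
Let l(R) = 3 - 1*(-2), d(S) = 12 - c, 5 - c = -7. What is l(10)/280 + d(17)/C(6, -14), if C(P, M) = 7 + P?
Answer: 1/56 ≈ 0.017857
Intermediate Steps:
c = 12 (c = 5 - 1*(-7) = 5 + 7 = 12)
d(S) = 0 (d(S) = 12 - 1*12 = 12 - 12 = 0)
l(R) = 5 (l(R) = 3 + 2 = 5)
l(10)/280 + d(17)/C(6, -14) = 5/280 + 0/(7 + 6) = 5*(1/280) + 0/13 = 1/56 + 0*(1/13) = 1/56 + 0 = 1/56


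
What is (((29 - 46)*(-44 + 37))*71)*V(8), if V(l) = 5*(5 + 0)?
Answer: 211225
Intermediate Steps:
V(l) = 25 (V(l) = 5*5 = 25)
(((29 - 46)*(-44 + 37))*71)*V(8) = (((29 - 46)*(-44 + 37))*71)*25 = (-17*(-7)*71)*25 = (119*71)*25 = 8449*25 = 211225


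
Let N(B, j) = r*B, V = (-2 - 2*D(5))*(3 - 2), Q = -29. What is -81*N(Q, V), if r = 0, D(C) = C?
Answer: 0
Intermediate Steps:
V = -12 (V = (-2 - 2*5)*(3 - 2) = (-2 - 10)*1 = -12*1 = -12)
N(B, j) = 0 (N(B, j) = 0*B = 0)
-81*N(Q, V) = -81*0 = 0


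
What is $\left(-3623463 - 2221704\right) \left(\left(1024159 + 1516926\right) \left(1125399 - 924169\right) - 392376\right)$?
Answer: $-2988880215144773058$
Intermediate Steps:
$\left(-3623463 - 2221704\right) \left(\left(1024159 + 1516926\right) \left(1125399 - 924169\right) - 392376\right) = - 5845167 \left(2541085 \cdot 201230 - 392376\right) = - 5845167 \left(511342534550 - 392376\right) = \left(-5845167\right) 511342142174 = -2988880215144773058$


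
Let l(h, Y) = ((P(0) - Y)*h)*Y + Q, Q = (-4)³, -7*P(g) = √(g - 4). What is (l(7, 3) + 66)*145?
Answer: -8845 - 870*I ≈ -8845.0 - 870.0*I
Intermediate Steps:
P(g) = -√(-4 + g)/7 (P(g) = -√(g - 4)/7 = -√(-4 + g)/7)
Q = -64
l(h, Y) = -64 + Y*h*(-Y - 2*I/7) (l(h, Y) = ((-√(-4 + 0)/7 - Y)*h)*Y - 64 = ((-2*I/7 - Y)*h)*Y - 64 = ((-Y - 2*I/7)*h)*Y - 64 = (h*(-Y - 2*I/7))*Y - 64 = Y*h*(-Y - 2*I/7) - 64 = -64 + Y*h*(-Y - 2*I/7))
(l(7, 3) + 66)*145 = ((-64 - 1*7*3² - 2/7*I*3*7) + 66)*145 = ((-64 - 1*7*9 - 6*I) + 66)*145 = ((-64 - 63 - 6*I) + 66)*145 = ((-127 - 6*I) + 66)*145 = (-61 - 6*I)*145 = -8845 - 870*I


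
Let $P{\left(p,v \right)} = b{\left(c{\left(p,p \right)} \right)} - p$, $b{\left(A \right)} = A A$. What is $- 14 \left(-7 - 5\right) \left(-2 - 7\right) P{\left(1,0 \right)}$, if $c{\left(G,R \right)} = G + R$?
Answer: $-4536$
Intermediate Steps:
$b{\left(A \right)} = A^{2}$
$P{\left(p,v \right)} = - p + 4 p^{2}$ ($P{\left(p,v \right)} = \left(p + p\right)^{2} - p = \left(2 p\right)^{2} - p = 4 p^{2} - p = - p + 4 p^{2}$)
$- 14 \left(-7 - 5\right) \left(-2 - 7\right) P{\left(1,0 \right)} = - 14 \left(-7 - 5\right) \left(-2 - 7\right) 1 \left(-1 + 4 \cdot 1\right) = - 14 \left(\left(-12\right) \left(-9\right)\right) 1 \left(-1 + 4\right) = \left(-14\right) 108 \cdot 1 \cdot 3 = \left(-1512\right) 3 = -4536$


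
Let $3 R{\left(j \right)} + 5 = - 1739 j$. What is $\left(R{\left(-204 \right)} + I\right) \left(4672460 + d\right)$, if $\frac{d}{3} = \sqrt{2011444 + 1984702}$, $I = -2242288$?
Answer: $- \frac{29773443107980}{3} - 490652701 \sqrt{674} \approx -9.9372 \cdot 10^{12}$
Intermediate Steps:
$d = 231 \sqrt{674}$ ($d = 3 \sqrt{2011444 + 1984702} = 3 \sqrt{3996146} = 3 \cdot 77 \sqrt{674} = 231 \sqrt{674} \approx 5997.1$)
$R{\left(j \right)} = - \frac{5}{3} - \frac{1739 j}{3}$ ($R{\left(j \right)} = - \frac{5}{3} + \frac{\left(-1739\right) j}{3} = - \frac{5}{3} - \frac{1739 j}{3}$)
$\left(R{\left(-204 \right)} + I\right) \left(4672460 + d\right) = \left(\left(- \frac{5}{3} - -118252\right) - 2242288\right) \left(4672460 + 231 \sqrt{674}\right) = \left(\left(- \frac{5}{3} + 118252\right) - 2242288\right) \left(4672460 + 231 \sqrt{674}\right) = \left(\frac{354751}{3} - 2242288\right) \left(4672460 + 231 \sqrt{674}\right) = - \frac{6372113 \left(4672460 + 231 \sqrt{674}\right)}{3} = - \frac{29773443107980}{3} - 490652701 \sqrt{674}$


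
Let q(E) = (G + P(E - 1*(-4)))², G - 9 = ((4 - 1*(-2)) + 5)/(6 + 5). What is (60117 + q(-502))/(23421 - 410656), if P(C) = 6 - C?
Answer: -324313/387235 ≈ -0.83751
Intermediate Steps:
G = 10 (G = 9 + ((4 - 1*(-2)) + 5)/(6 + 5) = 9 + ((4 + 2) + 5)/11 = 9 + (6 + 5)*(1/11) = 9 + 11*(1/11) = 9 + 1 = 10)
q(E) = (12 - E)² (q(E) = (10 + (6 - (E - 1*(-4))))² = (10 + (6 - (E + 4)))² = (10 + (6 - (4 + E)))² = (10 + (6 + (-4 - E)))² = (10 + (2 - E))² = (12 - E)²)
(60117 + q(-502))/(23421 - 410656) = (60117 + (-12 - 502)²)/(23421 - 410656) = (60117 + (-514)²)/(-387235) = (60117 + 264196)*(-1/387235) = 324313*(-1/387235) = -324313/387235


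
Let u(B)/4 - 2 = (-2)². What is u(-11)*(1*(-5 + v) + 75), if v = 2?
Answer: 1728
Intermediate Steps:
u(B) = 24 (u(B) = 8 + 4*(-2)² = 8 + 4*4 = 8 + 16 = 24)
u(-11)*(1*(-5 + v) + 75) = 24*(1*(-5 + 2) + 75) = 24*(1*(-3) + 75) = 24*(-3 + 75) = 24*72 = 1728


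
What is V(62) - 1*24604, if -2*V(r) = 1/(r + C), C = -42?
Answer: -984161/40 ≈ -24604.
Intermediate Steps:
V(r) = -1/(2*(-42 + r)) (V(r) = -1/(2*(r - 42)) = -1/(2*(-42 + r)))
V(62) - 1*24604 = -1/(-84 + 2*62) - 1*24604 = -1/(-84 + 124) - 24604 = -1/40 - 24604 = -984161/40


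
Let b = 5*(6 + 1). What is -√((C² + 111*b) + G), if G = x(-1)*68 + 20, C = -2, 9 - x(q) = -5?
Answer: -√4861 ≈ -69.721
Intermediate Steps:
x(q) = 14 (x(q) = 9 - 1*(-5) = 9 + 5 = 14)
b = 35 (b = 5*7 = 35)
G = 972 (G = 14*68 + 20 = 952 + 20 = 972)
-√((C² + 111*b) + G) = -√(((-2)² + 111*35) + 972) = -√((4 + 3885) + 972) = -√(3889 + 972) = -√4861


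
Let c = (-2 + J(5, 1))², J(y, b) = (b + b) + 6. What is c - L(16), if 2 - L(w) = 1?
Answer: 35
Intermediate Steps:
J(y, b) = 6 + 2*b (J(y, b) = 2*b + 6 = 6 + 2*b)
c = 36 (c = (-2 + (6 + 2*1))² = (-2 + (6 + 2))² = (-2 + 8)² = 6² = 36)
L(w) = 1 (L(w) = 2 - 1*1 = 2 - 1 = 1)
c - L(16) = 36 - 1*1 = 36 - 1 = 35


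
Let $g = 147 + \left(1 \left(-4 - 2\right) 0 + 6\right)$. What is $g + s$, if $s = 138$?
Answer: $291$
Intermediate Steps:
$g = 153$ ($g = 147 + \left(1 \left(-6\right) 0 + 6\right) = 147 + \left(\left(-6\right) 0 + 6\right) = 147 + \left(0 + 6\right) = 147 + 6 = 153$)
$g + s = 153 + 138 = 291$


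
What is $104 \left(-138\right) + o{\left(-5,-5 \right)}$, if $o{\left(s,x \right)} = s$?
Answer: $-14357$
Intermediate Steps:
$104 \left(-138\right) + o{\left(-5,-5 \right)} = 104 \left(-138\right) - 5 = -14352 - 5 = -14357$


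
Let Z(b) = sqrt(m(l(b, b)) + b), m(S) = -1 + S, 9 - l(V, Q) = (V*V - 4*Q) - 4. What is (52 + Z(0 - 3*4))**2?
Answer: 2512 + 832*I*sqrt(3) ≈ 2512.0 + 1441.1*I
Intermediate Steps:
l(V, Q) = 13 - V**2 + 4*Q (l(V, Q) = 9 - ((V*V - 4*Q) - 4) = 9 - ((V**2 - 4*Q) - 4) = 9 - (-4 + V**2 - 4*Q) = 9 + (4 - V**2 + 4*Q) = 13 - V**2 + 4*Q)
Z(b) = sqrt(12 - b**2 + 5*b) (Z(b) = sqrt((-1 + (13 - b**2 + 4*b)) + b) = sqrt((12 - b**2 + 4*b) + b) = sqrt(12 - b**2 + 5*b))
(52 + Z(0 - 3*4))**2 = (52 + sqrt(12 - (0 - 3*4)**2 + 5*(0 - 3*4)))**2 = (52 + sqrt(12 - (0 - 12)**2 + 5*(0 - 12)))**2 = (52 + sqrt(12 - 1*(-12)**2 + 5*(-12)))**2 = (52 + sqrt(12 - 1*144 - 60))**2 = (52 + sqrt(12 - 144 - 60))**2 = (52 + sqrt(-192))**2 = (52 + 8*I*sqrt(3))**2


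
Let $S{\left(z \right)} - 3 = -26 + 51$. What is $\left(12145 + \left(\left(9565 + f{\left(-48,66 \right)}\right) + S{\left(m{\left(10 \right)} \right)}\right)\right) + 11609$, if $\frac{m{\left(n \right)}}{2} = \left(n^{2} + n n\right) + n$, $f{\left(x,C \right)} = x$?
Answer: $33299$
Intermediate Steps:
$m{\left(n \right)} = 2 n + 4 n^{2}$ ($m{\left(n \right)} = 2 \left(\left(n^{2} + n n\right) + n\right) = 2 \left(\left(n^{2} + n^{2}\right) + n\right) = 2 \left(2 n^{2} + n\right) = 2 \left(n + 2 n^{2}\right) = 2 n + 4 n^{2}$)
$S{\left(z \right)} = 28$ ($S{\left(z \right)} = 3 + \left(-26 + 51\right) = 3 + 25 = 28$)
$\left(12145 + \left(\left(9565 + f{\left(-48,66 \right)}\right) + S{\left(m{\left(10 \right)} \right)}\right)\right) + 11609 = \left(12145 + \left(\left(9565 - 48\right) + 28\right)\right) + 11609 = \left(12145 + \left(9517 + 28\right)\right) + 11609 = \left(12145 + 9545\right) + 11609 = 21690 + 11609 = 33299$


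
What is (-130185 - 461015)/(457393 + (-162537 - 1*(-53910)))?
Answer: -295600/174383 ≈ -1.6951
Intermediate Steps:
(-130185 - 461015)/(457393 + (-162537 - 1*(-53910))) = -591200/(457393 + (-162537 + 53910)) = -591200/(457393 - 108627) = -591200/348766 = -591200*1/348766 = -295600/174383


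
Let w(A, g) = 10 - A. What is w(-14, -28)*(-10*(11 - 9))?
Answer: -480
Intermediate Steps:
w(-14, -28)*(-10*(11 - 9)) = (10 - 1*(-14))*(-10*(11 - 9)) = (10 + 14)*(-10*2) = 24*(-20) = -480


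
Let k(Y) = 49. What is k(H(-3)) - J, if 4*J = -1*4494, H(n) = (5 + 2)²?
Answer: 2345/2 ≈ 1172.5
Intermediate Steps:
H(n) = 49 (H(n) = 7² = 49)
J = -2247/2 (J = (-1*4494)/4 = (¼)*(-4494) = -2247/2 ≈ -1123.5)
k(H(-3)) - J = 49 - 1*(-2247/2) = 49 + 2247/2 = 2345/2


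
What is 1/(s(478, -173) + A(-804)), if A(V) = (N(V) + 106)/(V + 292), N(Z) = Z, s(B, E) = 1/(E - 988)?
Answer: 297216/404933 ≈ 0.73399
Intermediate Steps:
s(B, E) = 1/(-988 + E)
A(V) = (106 + V)/(292 + V) (A(V) = (V + 106)/(V + 292) = (106 + V)/(292 + V))
1/(s(478, -173) + A(-804)) = 1/(1/(-988 - 173) + (106 - 804)/(292 - 804)) = 1/(1/(-1161) - 698/(-512)) = 1/(-1/1161 - 1/512*(-698)) = 1/(-1/1161 + 349/256) = 1/(404933/297216) = 297216/404933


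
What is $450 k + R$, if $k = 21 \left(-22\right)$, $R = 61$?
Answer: $-207839$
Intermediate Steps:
$k = -462$
$450 k + R = 450 \left(-462\right) + 61 = -207900 + 61 = -207839$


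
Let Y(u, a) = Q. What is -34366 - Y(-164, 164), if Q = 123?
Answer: -34489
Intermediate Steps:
Y(u, a) = 123
-34366 - Y(-164, 164) = -34366 - 1*123 = -34366 - 123 = -34489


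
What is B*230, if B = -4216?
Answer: -969680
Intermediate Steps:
B*230 = -4216*230 = -969680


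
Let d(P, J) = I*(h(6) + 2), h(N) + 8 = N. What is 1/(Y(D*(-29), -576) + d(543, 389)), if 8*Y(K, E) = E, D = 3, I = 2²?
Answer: -1/72 ≈ -0.013889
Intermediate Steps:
h(N) = -8 + N
I = 4
Y(K, E) = E/8
d(P, J) = 0 (d(P, J) = 4*((-8 + 6) + 2) = 4*(-2 + 2) = 4*0 = 0)
1/(Y(D*(-29), -576) + d(543, 389)) = 1/((⅛)*(-576) + 0) = 1/(-72 + 0) = 1/(-72) = -1/72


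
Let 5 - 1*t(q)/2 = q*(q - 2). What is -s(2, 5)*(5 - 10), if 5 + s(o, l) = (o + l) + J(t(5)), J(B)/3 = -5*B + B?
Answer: 1210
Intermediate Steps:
t(q) = 10 - 2*q*(-2 + q) (t(q) = 10 - 2*q*(q - 2) = 10 - 2*q*(-2 + q))
J(B) = -12*B (J(B) = 3*(-5*B + B) = 3*(-4*B) = -12*B)
s(o, l) = 235 + l + o (s(o, l) = -5 + ((o + l) - 12*(10 - 2*5**2 + 4*5)) = -5 + ((l + o) - 12*(10 - 2*25 + 20)) = -5 + ((l + o) - 12*(10 - 50 + 20)) = -5 + ((l + o) - 12*(-20)) = -5 + ((l + o) + 240) = -5 + (240 + l + o) = 235 + l + o)
-s(2, 5)*(5 - 10) = -(235 + 5 + 2)*(5 - 10) = -242*(-5) = -1*(-1210) = 1210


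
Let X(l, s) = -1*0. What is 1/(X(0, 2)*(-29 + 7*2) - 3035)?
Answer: -1/3035 ≈ -0.00032949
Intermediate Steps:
X(l, s) = 0
1/(X(0, 2)*(-29 + 7*2) - 3035) = 1/(0*(-29 + 7*2) - 3035) = 1/(0*(-29 + 14) - 3035) = 1/(0*(-15) - 3035) = 1/(0 - 3035) = 1/(-3035) = -1/3035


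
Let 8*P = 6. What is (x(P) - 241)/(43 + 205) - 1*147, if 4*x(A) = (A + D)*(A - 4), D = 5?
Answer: -2348907/15872 ≈ -147.99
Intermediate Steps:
P = ¾ (P = (⅛)*6 = ¾ ≈ 0.75000)
x(A) = (-4 + A)*(5 + A)/4 (x(A) = ((A + 5)*(A - 4))/4 = ((5 + A)*(-4 + A))/4 = ((-4 + A)*(5 + A))/4 = (-4 + A)*(5 + A)/4)
(x(P) - 241)/(43 + 205) - 1*147 = ((-5 + (¼)*(¾) + (¾)²/4) - 241)/(43 + 205) - 1*147 = ((-5 + 3/16 + (¼)*(9/16)) - 241)/248 - 147 = ((-5 + 3/16 + 9/64) - 241)*(1/248) - 147 = (-299/64 - 241)*(1/248) - 147 = -15723/64*1/248 - 147 = -15723/15872 - 147 = -2348907/15872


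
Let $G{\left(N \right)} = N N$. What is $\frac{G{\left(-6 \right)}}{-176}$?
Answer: $- \frac{9}{44} \approx -0.20455$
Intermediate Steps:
$G{\left(N \right)} = N^{2}$
$\frac{G{\left(-6 \right)}}{-176} = \frac{\left(-6\right)^{2}}{-176} = 36 \left(- \frac{1}{176}\right) = - \frac{9}{44}$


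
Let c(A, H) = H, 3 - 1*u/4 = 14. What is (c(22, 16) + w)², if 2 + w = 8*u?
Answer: 114244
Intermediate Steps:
u = -44 (u = 12 - 4*14 = 12 - 56 = -44)
w = -354 (w = -2 + 8*(-44) = -2 - 352 = -354)
(c(22, 16) + w)² = (16 - 354)² = (-338)² = 114244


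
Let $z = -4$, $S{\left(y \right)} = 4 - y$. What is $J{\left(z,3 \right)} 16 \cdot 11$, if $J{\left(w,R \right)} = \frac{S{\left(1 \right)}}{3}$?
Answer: $176$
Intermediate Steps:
$J{\left(w,R \right)} = 1$ ($J{\left(w,R \right)} = \frac{4 - 1}{3} = \left(4 - 1\right) \frac{1}{3} = 3 \cdot \frac{1}{3} = 1$)
$J{\left(z,3 \right)} 16 \cdot 11 = 1 \cdot 16 \cdot 11 = 16 \cdot 11 = 176$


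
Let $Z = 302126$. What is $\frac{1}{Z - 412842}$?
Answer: $- \frac{1}{110716} \approx -9.0321 \cdot 10^{-6}$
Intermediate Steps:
$\frac{1}{Z - 412842} = \frac{1}{302126 - 412842} = \frac{1}{-110716} = - \frac{1}{110716}$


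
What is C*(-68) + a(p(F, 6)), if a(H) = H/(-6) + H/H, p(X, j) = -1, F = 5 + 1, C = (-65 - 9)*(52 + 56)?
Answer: 3260743/6 ≈ 5.4346e+5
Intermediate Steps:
C = -7992 (C = -74*108 = -7992)
F = 6
a(H) = 1 - H/6 (a(H) = H*(-⅙) + 1 = -H/6 + 1 = 1 - H/6)
C*(-68) + a(p(F, 6)) = -7992*(-68) + (1 - ⅙*(-1)) = 543456 + (1 + ⅙) = 543456 + 7/6 = 3260743/6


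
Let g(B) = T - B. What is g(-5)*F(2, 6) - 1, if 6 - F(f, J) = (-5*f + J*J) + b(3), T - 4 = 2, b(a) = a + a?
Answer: -287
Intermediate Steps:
b(a) = 2*a
T = 6 (T = 4 + 2 = 6)
g(B) = 6 - B
F(f, J) = -J**2 + 5*f (F(f, J) = 6 - ((-5*f + J*J) + 2*3) = 6 - ((-5*f + J**2) + 6) = 6 - ((J**2 - 5*f) + 6) = 6 - (6 + J**2 - 5*f) = 6 + (-6 - J**2 + 5*f) = -J**2 + 5*f)
g(-5)*F(2, 6) - 1 = (6 - 1*(-5))*(-1*6**2 + 5*2) - 1 = (6 + 5)*(-1*36 + 10) - 1 = 11*(-36 + 10) - 1 = 11*(-26) - 1 = -286 - 1 = -287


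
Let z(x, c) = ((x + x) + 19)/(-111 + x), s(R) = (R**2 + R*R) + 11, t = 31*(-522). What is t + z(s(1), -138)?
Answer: -1585881/98 ≈ -16182.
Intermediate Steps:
t = -16182
s(R) = 11 + 2*R**2 (s(R) = (R**2 + R**2) + 11 = 2*R**2 + 11 = 11 + 2*R**2)
z(x, c) = (19 + 2*x)/(-111 + x) (z(x, c) = (2*x + 19)/(-111 + x) = (19 + 2*x)/(-111 + x))
t + z(s(1), -138) = -16182 + (19 + 2*(11 + 2*1**2))/(-111 + (11 + 2*1**2)) = -16182 + (19 + 2*(11 + 2*1))/(-111 + (11 + 2*1)) = -16182 + (19 + 2*(11 + 2))/(-111 + (11 + 2)) = -16182 + (19 + 2*13)/(-111 + 13) = -16182 + (19 + 26)/(-98) = -16182 - 1/98*45 = -16182 - 45/98 = -1585881/98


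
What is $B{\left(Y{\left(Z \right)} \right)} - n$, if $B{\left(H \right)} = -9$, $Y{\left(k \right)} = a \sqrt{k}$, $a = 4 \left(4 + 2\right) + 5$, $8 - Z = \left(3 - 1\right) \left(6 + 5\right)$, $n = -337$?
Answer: $328$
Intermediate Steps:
$Z = -14$ ($Z = 8 - \left(3 - 1\right) \left(6 + 5\right) = 8 - 2 \cdot 11 = 8 - 22 = -14$)
$a = 29$ ($a = 4 \cdot 6 + 5 = 24 + 5 = 29$)
$Y{\left(k \right)} = 29 \sqrt{k}$
$B{\left(Y{\left(Z \right)} \right)} - n = -9 - -337 = -9 + 337 = 328$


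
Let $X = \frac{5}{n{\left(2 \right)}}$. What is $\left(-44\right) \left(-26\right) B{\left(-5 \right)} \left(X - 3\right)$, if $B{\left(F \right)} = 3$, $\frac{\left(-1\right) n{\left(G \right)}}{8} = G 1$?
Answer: $- \frac{22737}{2} \approx -11369.0$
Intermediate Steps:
$n{\left(G \right)} = - 8 G$ ($n{\left(G \right)} = - 8 G 1 = - 8 G$)
$X = - \frac{5}{16}$ ($X = \frac{5}{\left(-8\right) 2} = \frac{5}{-16} = 5 \left(- \frac{1}{16}\right) = - \frac{5}{16} \approx -0.3125$)
$\left(-44\right) \left(-26\right) B{\left(-5 \right)} \left(X - 3\right) = \left(-44\right) \left(-26\right) 3 \left(- \frac{5}{16} - 3\right) = 1144 \cdot 3 \left(- \frac{53}{16}\right) = 1144 \left(- \frac{159}{16}\right) = - \frac{22737}{2}$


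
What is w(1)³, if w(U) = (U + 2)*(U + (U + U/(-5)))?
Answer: 19683/125 ≈ 157.46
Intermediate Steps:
w(U) = 9*U*(2 + U)/5 (w(U) = (2 + U)*(U + (U + U*(-⅕))) = (2 + U)*(U + (U - U/5)) = (2 + U)*(U + 4*U/5) = (2 + U)*(9*U/5) = 9*U*(2 + U)/5)
w(1)³ = ((9/5)*1*(2 + 1))³ = ((9/5)*1*3)³ = (27/5)³ = 19683/125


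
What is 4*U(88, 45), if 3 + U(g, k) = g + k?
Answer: 520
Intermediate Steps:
U(g, k) = -3 + g + k (U(g, k) = -3 + (g + k) = -3 + g + k)
4*U(88, 45) = 4*(-3 + 88 + 45) = 4*130 = 520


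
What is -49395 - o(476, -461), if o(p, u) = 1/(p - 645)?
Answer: -8347754/169 ≈ -49395.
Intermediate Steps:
o(p, u) = 1/(-645 + p)
-49395 - o(476, -461) = -49395 - 1/(-645 + 476) = -49395 - 1/(-169) = -49395 - 1*(-1/169) = -49395 + 1/169 = -8347754/169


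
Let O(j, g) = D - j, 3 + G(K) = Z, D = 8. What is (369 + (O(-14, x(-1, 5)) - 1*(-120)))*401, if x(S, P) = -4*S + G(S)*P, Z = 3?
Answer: 204911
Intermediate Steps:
G(K) = 0 (G(K) = -3 + 3 = 0)
x(S, P) = -4*S (x(S, P) = -4*S + 0*P = -4*S + 0 = -4*S)
O(j, g) = 8 - j
(369 + (O(-14, x(-1, 5)) - 1*(-120)))*401 = (369 + ((8 - 1*(-14)) - 1*(-120)))*401 = (369 + ((8 + 14) + 120))*401 = (369 + (22 + 120))*401 = (369 + 142)*401 = 511*401 = 204911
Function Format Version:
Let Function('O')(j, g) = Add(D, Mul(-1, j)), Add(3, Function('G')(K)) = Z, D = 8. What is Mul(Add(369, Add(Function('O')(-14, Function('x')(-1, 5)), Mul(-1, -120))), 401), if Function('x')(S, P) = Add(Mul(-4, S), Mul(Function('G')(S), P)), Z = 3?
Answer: 204911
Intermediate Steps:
Function('G')(K) = 0 (Function('G')(K) = Add(-3, 3) = 0)
Function('x')(S, P) = Mul(-4, S) (Function('x')(S, P) = Add(Mul(-4, S), Mul(0, P)) = Add(Mul(-4, S), 0) = Mul(-4, S))
Function('O')(j, g) = Add(8, Mul(-1, j))
Mul(Add(369, Add(Function('O')(-14, Function('x')(-1, 5)), Mul(-1, -120))), 401) = Mul(Add(369, Add(Add(8, Mul(-1, -14)), Mul(-1, -120))), 401) = Mul(Add(369, Add(Add(8, 14), 120)), 401) = Mul(Add(369, Add(22, 120)), 401) = Mul(Add(369, 142), 401) = Mul(511, 401) = 204911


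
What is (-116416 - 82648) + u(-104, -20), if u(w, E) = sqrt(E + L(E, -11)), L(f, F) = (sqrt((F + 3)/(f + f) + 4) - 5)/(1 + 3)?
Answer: -199064 + I*sqrt(2125 - 5*sqrt(105))/10 ≈ -1.9906e+5 + 4.5539*I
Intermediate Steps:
L(f, F) = -5/4 + sqrt(4 + (3 + F)/(2*f))/4 (L(f, F) = (sqrt((3 + F)/((2*f)) + 4) - 5)/4 = (sqrt((3 + F)*(1/(2*f)) + 4) - 5)*(1/4) = (sqrt((3 + F)/(2*f) + 4) - 5)*(1/4) = (sqrt(4 + (3 + F)/(2*f)) - 5)*(1/4) = (-5 + sqrt(4 + (3 + F)/(2*f)))*(1/4) = -5/4 + sqrt(4 + (3 + F)/(2*f))/4)
u(w, E) = sqrt(-5/4 + E + sqrt(2)*sqrt((-8 + 8*E)/E)/8) (u(w, E) = sqrt(E + (-5/4 + sqrt(2)*sqrt((3 - 11 + 8*E)/E)/8)) = sqrt(E + (-5/4 + sqrt(2)*sqrt((-8 + 8*E)/E)/8)) = sqrt(-5/4 + E + sqrt(2)*sqrt((-8 + 8*E)/E)/8))
(-116416 - 82648) + u(-104, -20) = (-116416 - 82648) + sqrt(-5 + 2*sqrt((-1 - 20)/(-20)) + 4*(-20))/2 = -199064 + sqrt(-5 + 2*sqrt(-1/20*(-21)) - 80)/2 = -199064 + sqrt(-5 + 2*sqrt(21/20) - 80)/2 = -199064 + sqrt(-5 + 2*(sqrt(105)/10) - 80)/2 = -199064 + sqrt(-5 + sqrt(105)/5 - 80)/2 = -199064 + sqrt(-85 + sqrt(105)/5)/2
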